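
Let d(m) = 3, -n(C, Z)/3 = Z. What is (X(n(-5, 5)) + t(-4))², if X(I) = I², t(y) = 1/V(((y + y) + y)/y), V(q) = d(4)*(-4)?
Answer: 7284601/144 ≈ 50588.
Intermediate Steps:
n(C, Z) = -3*Z
V(q) = -12 (V(q) = 3*(-4) = -12)
t(y) = -1/12 (t(y) = 1/(-12) = -1/12)
(X(n(-5, 5)) + t(-4))² = ((-3*5)² - 1/12)² = ((-15)² - 1/12)² = (225 - 1/12)² = (2699/12)² = 7284601/144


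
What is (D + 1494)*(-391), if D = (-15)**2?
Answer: -672129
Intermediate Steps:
D = 225
(D + 1494)*(-391) = (225 + 1494)*(-391) = 1719*(-391) = -672129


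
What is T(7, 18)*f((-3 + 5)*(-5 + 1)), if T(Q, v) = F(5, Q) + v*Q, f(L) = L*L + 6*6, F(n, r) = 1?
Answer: 12700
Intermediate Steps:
f(L) = 36 + L² (f(L) = L² + 36 = 36 + L²)
T(Q, v) = 1 + Q*v (T(Q, v) = 1 + v*Q = 1 + Q*v)
T(7, 18)*f((-3 + 5)*(-5 + 1)) = (1 + 7*18)*(36 + ((-3 + 5)*(-5 + 1))²) = (1 + 126)*(36 + (2*(-4))²) = 127*(36 + (-8)²) = 127*(36 + 64) = 127*100 = 12700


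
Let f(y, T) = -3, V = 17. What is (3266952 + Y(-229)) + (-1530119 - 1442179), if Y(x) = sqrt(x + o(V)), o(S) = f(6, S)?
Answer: 294654 + 2*I*sqrt(58) ≈ 2.9465e+5 + 15.232*I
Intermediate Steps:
o(S) = -3
Y(x) = sqrt(-3 + x) (Y(x) = sqrt(x - 3) = sqrt(-3 + x))
(3266952 + Y(-229)) + (-1530119 - 1442179) = (3266952 + sqrt(-3 - 229)) + (-1530119 - 1442179) = (3266952 + sqrt(-232)) - 2972298 = (3266952 + 2*I*sqrt(58)) - 2972298 = 294654 + 2*I*sqrt(58)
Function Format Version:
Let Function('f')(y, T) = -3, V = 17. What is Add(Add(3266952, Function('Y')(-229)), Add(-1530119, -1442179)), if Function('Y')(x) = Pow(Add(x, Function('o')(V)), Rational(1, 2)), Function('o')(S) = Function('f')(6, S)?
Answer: Add(294654, Mul(2, I, Pow(58, Rational(1, 2)))) ≈ Add(2.9465e+5, Mul(15.232, I))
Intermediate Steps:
Function('o')(S) = -3
Function('Y')(x) = Pow(Add(-3, x), Rational(1, 2)) (Function('Y')(x) = Pow(Add(x, -3), Rational(1, 2)) = Pow(Add(-3, x), Rational(1, 2)))
Add(Add(3266952, Function('Y')(-229)), Add(-1530119, -1442179)) = Add(Add(3266952, Pow(Add(-3, -229), Rational(1, 2))), Add(-1530119, -1442179)) = Add(Add(3266952, Pow(-232, Rational(1, 2))), -2972298) = Add(Add(3266952, Mul(2, I, Pow(58, Rational(1, 2)))), -2972298) = Add(294654, Mul(2, I, Pow(58, Rational(1, 2))))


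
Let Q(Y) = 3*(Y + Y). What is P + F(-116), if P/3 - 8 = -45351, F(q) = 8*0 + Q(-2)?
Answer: -136041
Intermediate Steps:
Q(Y) = 6*Y (Q(Y) = 3*(2*Y) = 6*Y)
F(q) = -12 (F(q) = 8*0 + 6*(-2) = 0 - 12 = -12)
P = -136029 (P = 24 + 3*(-45351) = 24 - 136053 = -136029)
P + F(-116) = -136029 - 12 = -136041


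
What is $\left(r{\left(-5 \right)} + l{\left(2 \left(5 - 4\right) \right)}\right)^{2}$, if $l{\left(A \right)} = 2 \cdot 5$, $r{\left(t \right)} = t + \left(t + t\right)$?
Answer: $25$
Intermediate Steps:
$r{\left(t \right)} = 3 t$ ($r{\left(t \right)} = t + 2 t = 3 t$)
$l{\left(A \right)} = 10$
$\left(r{\left(-5 \right)} + l{\left(2 \left(5 - 4\right) \right)}\right)^{2} = \left(3 \left(-5\right) + 10\right)^{2} = \left(-15 + 10\right)^{2} = \left(-5\right)^{2} = 25$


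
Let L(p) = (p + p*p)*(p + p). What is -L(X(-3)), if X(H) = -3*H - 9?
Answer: 0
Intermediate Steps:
X(H) = -9 - 3*H
L(p) = 2*p*(p + p²) (L(p) = (p + p²)*(2*p) = 2*p*(p + p²))
-L(X(-3)) = -2*(-9 - 3*(-3))²*(1 + (-9 - 3*(-3))) = -2*(-9 + 9)²*(1 + (-9 + 9)) = -2*0²*(1 + 0) = -2*0 = -1*0 = 0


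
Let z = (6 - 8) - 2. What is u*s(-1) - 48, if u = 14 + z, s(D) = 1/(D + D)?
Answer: -53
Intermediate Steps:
s(D) = 1/(2*D)
z = -4 (z = -2 - 2 = -4)
u = 10 (u = 14 - 4 = 10)
u*s(-1) - 48 = 10*((1/2)/(-1)) - 48 = 10*((1/2)*(-1)) - 48 = 10*(-1/2) - 48 = -5 - 48 = -53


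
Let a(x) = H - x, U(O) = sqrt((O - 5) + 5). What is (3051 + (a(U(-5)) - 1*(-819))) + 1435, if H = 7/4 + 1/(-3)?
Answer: 63677/12 - I*sqrt(5) ≈ 5306.4 - 2.2361*I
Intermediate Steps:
H = 17/12 (H = 7*(1/4) + 1*(-1/3) = 7/4 - 1/3 = 17/12 ≈ 1.4167)
U(O) = sqrt(O) (U(O) = sqrt((-5 + O) + 5) = sqrt(O))
a(x) = 17/12 - x
(3051 + (a(U(-5)) - 1*(-819))) + 1435 = (3051 + ((17/12 - sqrt(-5)) - 1*(-819))) + 1435 = (3051 + ((17/12 - I*sqrt(5)) + 819)) + 1435 = (3051 + (9845/12 - I*sqrt(5))) + 1435 = (46457/12 - I*sqrt(5)) + 1435 = 63677/12 - I*sqrt(5)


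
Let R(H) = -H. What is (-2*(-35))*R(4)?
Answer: -280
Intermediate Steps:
(-2*(-35))*R(4) = (-2*(-35))*(-1*4) = 70*(-4) = -280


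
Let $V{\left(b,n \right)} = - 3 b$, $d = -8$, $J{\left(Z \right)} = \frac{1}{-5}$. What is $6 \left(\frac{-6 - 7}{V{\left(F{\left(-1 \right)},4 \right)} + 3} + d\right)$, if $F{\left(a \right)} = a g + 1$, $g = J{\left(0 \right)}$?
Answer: $82$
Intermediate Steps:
$J{\left(Z \right)} = - \frac{1}{5}$
$g = - \frac{1}{5} \approx -0.2$
$F{\left(a \right)} = 1 - \frac{a}{5}$ ($F{\left(a \right)} = a \left(- \frac{1}{5}\right) + 1 = - \frac{a}{5} + 1 = 1 - \frac{a}{5}$)
$6 \left(\frac{-6 - 7}{V{\left(F{\left(-1 \right)},4 \right)} + 3} + d\right) = 6 \left(\frac{-6 - 7}{- 3 \left(1 - - \frac{1}{5}\right) + 3} - 8\right) = 6 \left(- \frac{13}{- 3 \left(1 + \frac{1}{5}\right) + 3} - 8\right) = 6 \left(- \frac{13}{\left(-3\right) \frac{6}{5} + 3} - 8\right) = 6 \left(- \frac{13}{- \frac{18}{5} + 3} - 8\right) = 6 \left(- \frac{13}{- \frac{3}{5}} - 8\right) = 6 \left(\left(-13\right) \left(- \frac{5}{3}\right) - 8\right) = 6 \left(\frac{65}{3} - 8\right) = 6 \cdot \frac{41}{3} = 82$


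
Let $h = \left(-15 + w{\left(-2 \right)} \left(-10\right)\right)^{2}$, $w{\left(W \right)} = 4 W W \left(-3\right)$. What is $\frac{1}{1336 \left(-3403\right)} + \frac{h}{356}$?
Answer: $\frac{245761767361}{404630312} \approx 607.37$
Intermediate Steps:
$w{\left(W \right)} = - 12 W^{2}$ ($w{\left(W \right)} = 4 W^{2} \left(-3\right) = - 12 W^{2}$)
$h = 216225$ ($h = \left(-15 + - 12 \left(-2\right)^{2} \left(-10\right)\right)^{2} = \left(-15 + \left(-12\right) 4 \left(-10\right)\right)^{2} = \left(-15 - -480\right)^{2} = \left(-15 + 480\right)^{2} = 465^{2} = 216225$)
$\frac{1}{1336 \left(-3403\right)} + \frac{h}{356} = \frac{1}{1336 \left(-3403\right)} + \frac{216225}{356} = \frac{1}{1336} \left(- \frac{1}{3403}\right) + 216225 \cdot \frac{1}{356} = - \frac{1}{4546408} + \frac{216225}{356} = \frac{245761767361}{404630312}$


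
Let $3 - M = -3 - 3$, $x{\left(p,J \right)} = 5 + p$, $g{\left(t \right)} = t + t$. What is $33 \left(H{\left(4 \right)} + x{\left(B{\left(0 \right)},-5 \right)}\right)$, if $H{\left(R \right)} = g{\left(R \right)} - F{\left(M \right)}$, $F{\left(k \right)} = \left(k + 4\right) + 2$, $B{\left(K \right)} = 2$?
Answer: $0$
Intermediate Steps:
$g{\left(t \right)} = 2 t$
$M = 9$ ($M = 3 - \left(-3 - 3\right) = 3 - -6 = 3 + 6 = 9$)
$F{\left(k \right)} = 6 + k$ ($F{\left(k \right)} = \left(4 + k\right) + 2 = 6 + k$)
$H{\left(R \right)} = -15 + 2 R$ ($H{\left(R \right)} = 2 R - \left(6 + 9\right) = 2 R - 15 = -15 + 2 R$)
$33 \left(H{\left(4 \right)} + x{\left(B{\left(0 \right)},-5 \right)}\right) = 33 \left(\left(-15 + 2 \cdot 4\right) + \left(5 + 2\right)\right) = 33 \left(\left(-15 + 8\right) + 7\right) = 33 \left(-7 + 7\right) = 33 \cdot 0 = 0$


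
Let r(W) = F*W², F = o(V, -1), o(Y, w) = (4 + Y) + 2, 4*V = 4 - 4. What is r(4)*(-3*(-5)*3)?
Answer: 4320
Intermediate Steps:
V = 0 (V = (4 - 4)/4 = (¼)*0 = 0)
o(Y, w) = 6 + Y
F = 6 (F = 6 + 0 = 6)
r(W) = 6*W²
r(4)*(-3*(-5)*3) = (6*4²)*(-3*(-5)*3) = (6*16)*(15*3) = 96*45 = 4320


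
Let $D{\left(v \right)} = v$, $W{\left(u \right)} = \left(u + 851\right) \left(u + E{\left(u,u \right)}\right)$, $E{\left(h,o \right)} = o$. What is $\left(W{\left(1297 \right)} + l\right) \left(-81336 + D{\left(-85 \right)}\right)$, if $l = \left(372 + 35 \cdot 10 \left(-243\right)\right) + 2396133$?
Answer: $-641871624507$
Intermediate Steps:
$W{\left(u \right)} = 2 u \left(851 + u\right)$ ($W{\left(u \right)} = \left(u + 851\right) \left(u + u\right) = \left(851 + u\right) 2 u = 2 u \left(851 + u\right)$)
$l = 2311455$ ($l = \left(372 + 350 \left(-243\right)\right) + 2396133 = \left(372 - 85050\right) + 2396133 = -84678 + 2396133 = 2311455$)
$\left(W{\left(1297 \right)} + l\right) \left(-81336 + D{\left(-85 \right)}\right) = \left(2 \cdot 1297 \left(851 + 1297\right) + 2311455\right) \left(-81336 - 85\right) = \left(2 \cdot 1297 \cdot 2148 + 2311455\right) \left(-81421\right) = \left(5571912 + 2311455\right) \left(-81421\right) = 7883367 \left(-81421\right) = -641871624507$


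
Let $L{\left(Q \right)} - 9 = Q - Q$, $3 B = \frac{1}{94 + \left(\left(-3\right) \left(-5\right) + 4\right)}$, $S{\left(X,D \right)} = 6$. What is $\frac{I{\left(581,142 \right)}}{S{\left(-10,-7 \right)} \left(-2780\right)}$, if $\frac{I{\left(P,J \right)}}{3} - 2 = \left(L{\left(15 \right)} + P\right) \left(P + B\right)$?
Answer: $- \frac{58103539}{942420} \approx -61.654$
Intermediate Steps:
$B = \frac{1}{339}$ ($B = \frac{1}{3 \left(94 + \left(\left(-3\right) \left(-5\right) + 4\right)\right)} = \frac{1}{3 \left(94 + \left(15 + 4\right)\right)} = \frac{1}{3 \left(94 + 19\right)} = \frac{1}{3 \cdot 113} = \frac{1}{3} \cdot \frac{1}{113} = \frac{1}{339} \approx 0.0029499$)
$L{\left(Q \right)} = 9$ ($L{\left(Q \right)} = 9 + \left(Q - Q\right) = 9 + 0 = 9$)
$I{\left(P,J \right)} = 6 + 3 \left(9 + P\right) \left(\frac{1}{339} + P\right)$ ($I{\left(P,J \right)} = 6 + 3 \left(9 + P\right) \left(P + \frac{1}{339}\right) = 6 + 3 \left(9 + P\right) \left(\frac{1}{339} + P\right)$)
$\frac{I{\left(581,142 \right)}}{S{\left(-10,-7 \right)} \left(-2780\right)} = \frac{\frac{687}{113} + 3 \cdot 581^{2} + \frac{3052}{113} \cdot 581}{6 \left(-2780\right)} = \frac{\frac{687}{113} + 3 \cdot 337561 + \frac{1773212}{113}}{-16680} = \left(\frac{687}{113} + 1012683 + \frac{1773212}{113}\right) \left(- \frac{1}{16680}\right) = \frac{116207078}{113} \left(- \frac{1}{16680}\right) = - \frac{58103539}{942420}$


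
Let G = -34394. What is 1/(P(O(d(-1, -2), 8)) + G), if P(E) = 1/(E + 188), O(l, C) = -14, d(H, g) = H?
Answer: -174/5984555 ≈ -2.9075e-5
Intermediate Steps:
P(E) = 1/(188 + E)
1/(P(O(d(-1, -2), 8)) + G) = 1/(1/(188 - 14) - 34394) = 1/(1/174 - 34394) = 1/(-5984555/174) = -174/5984555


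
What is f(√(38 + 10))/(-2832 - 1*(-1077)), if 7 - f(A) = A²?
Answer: 41/1755 ≈ 0.023362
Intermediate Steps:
f(A) = 7 - A²
f(√(38 + 10))/(-2832 - 1*(-1077)) = (7 - (√(38 + 10))²)/(-2832 - 1*(-1077)) = (7 - (√48)²)/(-2832 + 1077) = (7 - (4*√3)²)/(-1755) = (7 - 1*48)*(-1/1755) = (7 - 48)*(-1/1755) = -41*(-1/1755) = 41/1755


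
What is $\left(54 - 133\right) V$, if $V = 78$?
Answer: $-6162$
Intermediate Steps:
$\left(54 - 133\right) V = \left(54 - 133\right) 78 = \left(-79\right) 78 = -6162$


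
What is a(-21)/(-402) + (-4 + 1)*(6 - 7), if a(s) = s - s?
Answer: 3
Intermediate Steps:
a(s) = 0
a(-21)/(-402) + (-4 + 1)*(6 - 7) = 0/(-402) + (-4 + 1)*(6 - 7) = -1/402*0 - 3*(-1) = 0 + 3 = 3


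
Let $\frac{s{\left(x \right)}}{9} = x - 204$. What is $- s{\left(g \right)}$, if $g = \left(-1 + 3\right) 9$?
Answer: $1674$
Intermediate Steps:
$g = 18$ ($g = 2 \cdot 9 = 18$)
$s{\left(x \right)} = -1836 + 9 x$ ($s{\left(x \right)} = 9 \left(x - 204\right) = 9 \left(-204 + x\right) = -1836 + 9 x$)
$- s{\left(g \right)} = - (-1836 + 9 \cdot 18) = - (-1836 + 162) = \left(-1\right) \left(-1674\right) = 1674$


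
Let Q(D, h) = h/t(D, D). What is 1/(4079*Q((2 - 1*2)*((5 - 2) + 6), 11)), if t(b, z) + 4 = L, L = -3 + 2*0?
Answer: -7/44869 ≈ -0.00015601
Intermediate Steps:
L = -3 (L = -3 + 0 = -3)
t(b, z) = -7 (t(b, z) = -4 - 3 = -7)
Q(D, h) = -h/7 (Q(D, h) = h/(-7) = h*(-1/7) = -h/7)
1/(4079*Q((2 - 1*2)*((5 - 2) + 6), 11)) = 1/(4079*(-1/7*11)) = 1/(4079*(-11/7)) = 1/(-44869/7) = -7/44869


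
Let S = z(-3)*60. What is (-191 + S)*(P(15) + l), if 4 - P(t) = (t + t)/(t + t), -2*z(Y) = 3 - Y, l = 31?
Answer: -12614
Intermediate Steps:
z(Y) = -3/2 + Y/2 (z(Y) = -(3 - Y)/2 = -3/2 + Y/2)
P(t) = 3 (P(t) = 4 - (t + t)/(t + t) = 4 - 2*t/(2*t) = 4 - 2*t*1/(2*t) = 4 - 1*1 = 4 - 1 = 3)
S = -180 (S = (-3/2 + (½)*(-3))*60 = (-3/2 - 3/2)*60 = -3*60 = -180)
(-191 + S)*(P(15) + l) = (-191 - 180)*(3 + 31) = -371*34 = -12614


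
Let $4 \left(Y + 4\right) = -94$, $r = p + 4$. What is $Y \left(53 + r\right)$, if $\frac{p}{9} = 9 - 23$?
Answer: $\frac{3795}{2} \approx 1897.5$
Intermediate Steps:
$p = -126$ ($p = 9 \left(9 - 23\right) = 9 \left(-14\right) = -126$)
$r = -122$ ($r = -126 + 4 = -122$)
$Y = - \frac{55}{2}$ ($Y = -4 + \frac{1}{4} \left(-94\right) = -4 - \frac{47}{2} = - \frac{55}{2} \approx -27.5$)
$Y \left(53 + r\right) = - \frac{55 \left(53 - 122\right)}{2} = \left(- \frac{55}{2}\right) \left(-69\right) = \frac{3795}{2}$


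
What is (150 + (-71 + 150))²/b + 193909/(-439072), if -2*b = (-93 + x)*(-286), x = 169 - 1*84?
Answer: -2905900831/62787296 ≈ -46.282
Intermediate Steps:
x = 85 (x = 169 - 84 = 85)
b = -1144 (b = -(-93 + 85)*(-286)/2 = -(-4)*(-286) = -½*2288 = -1144)
(150 + (-71 + 150))²/b + 193909/(-439072) = (150 + (-71 + 150))²/(-1144) + 193909/(-439072) = (150 + 79)²*(-1/1144) + 193909*(-1/439072) = 229²*(-1/1144) - 193909/439072 = 52441*(-1/1144) - 193909/439072 = -52441/1144 - 193909/439072 = -2905900831/62787296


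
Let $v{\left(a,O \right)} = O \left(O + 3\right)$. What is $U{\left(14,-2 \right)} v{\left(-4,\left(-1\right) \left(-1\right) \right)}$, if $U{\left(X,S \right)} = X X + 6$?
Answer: $808$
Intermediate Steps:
$v{\left(a,O \right)} = O \left(3 + O\right)$
$U{\left(X,S \right)} = 6 + X^{2}$ ($U{\left(X,S \right)} = X^{2} + 6 = 6 + X^{2}$)
$U{\left(14,-2 \right)} v{\left(-4,\left(-1\right) \left(-1\right) \right)} = \left(6 + 14^{2}\right) \left(-1\right) \left(-1\right) \left(3 - -1\right) = \left(6 + 196\right) 1 \left(3 + 1\right) = 202 \cdot 1 \cdot 4 = 202 \cdot 4 = 808$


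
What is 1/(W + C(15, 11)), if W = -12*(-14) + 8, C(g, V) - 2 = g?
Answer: 1/193 ≈ 0.0051813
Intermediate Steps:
C(g, V) = 2 + g
W = 176 (W = 168 + 8 = 176)
1/(W + C(15, 11)) = 1/(176 + (2 + 15)) = 1/(176 + 17) = 1/193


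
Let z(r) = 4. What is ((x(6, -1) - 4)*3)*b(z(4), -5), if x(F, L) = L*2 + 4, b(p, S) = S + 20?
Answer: -90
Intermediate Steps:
b(p, S) = 20 + S
x(F, L) = 4 + 2*L (x(F, L) = 2*L + 4 = 4 + 2*L)
((x(6, -1) - 4)*3)*b(z(4), -5) = (((4 + 2*(-1)) - 4)*3)*(20 - 5) = (((4 - 2) - 4)*3)*15 = ((2 - 4)*3)*15 = -2*3*15 = -6*15 = -90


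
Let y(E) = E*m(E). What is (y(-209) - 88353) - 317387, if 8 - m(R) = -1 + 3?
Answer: -406994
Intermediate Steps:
m(R) = 6 (m(R) = 8 - (-1 + 3) = 8 - 1*2 = 8 - 2 = 6)
y(E) = 6*E (y(E) = E*6 = 6*E)
(y(-209) - 88353) - 317387 = (6*(-209) - 88353) - 317387 = (-1254 - 88353) - 317387 = -89607 - 317387 = -406994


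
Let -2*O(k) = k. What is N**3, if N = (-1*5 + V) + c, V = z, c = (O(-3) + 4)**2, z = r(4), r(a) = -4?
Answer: 614125/64 ≈ 9595.7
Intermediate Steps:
z = -4
O(k) = -k/2
c = 121/4 (c = (-1/2*(-3) + 4)**2 = (3/2 + 4)**2 = (11/2)**2 = 121/4 ≈ 30.250)
V = -4
N = 85/4 (N = (-1*5 - 4) + 121/4 = (-5 - 4) + 121/4 = -9 + 121/4 = 85/4 ≈ 21.250)
N**3 = (85/4)**3 = 614125/64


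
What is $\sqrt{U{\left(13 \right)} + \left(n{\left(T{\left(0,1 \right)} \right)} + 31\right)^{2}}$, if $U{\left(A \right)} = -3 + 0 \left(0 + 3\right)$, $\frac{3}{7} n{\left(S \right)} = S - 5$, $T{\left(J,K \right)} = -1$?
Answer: $\sqrt{286} \approx 16.912$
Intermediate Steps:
$n{\left(S \right)} = - \frac{35}{3} + \frac{7 S}{3}$ ($n{\left(S \right)} = \frac{7 \left(S - 5\right)}{3} = \frac{7 \left(-5 + S\right)}{3} = - \frac{35}{3} + \frac{7 S}{3}$)
$U{\left(A \right)} = -3$ ($U{\left(A \right)} = -3 + 0 \cdot 3 = -3 + 0 = -3$)
$\sqrt{U{\left(13 \right)} + \left(n{\left(T{\left(0,1 \right)} \right)} + 31\right)^{2}} = \sqrt{-3 + \left(\left(- \frac{35}{3} + \frac{7}{3} \left(-1\right)\right) + 31\right)^{2}} = \sqrt{-3 + \left(\left(- \frac{35}{3} - \frac{7}{3}\right) + 31\right)^{2}} = \sqrt{-3 + \left(-14 + 31\right)^{2}} = \sqrt{-3 + 17^{2}} = \sqrt{-3 + 289} = \sqrt{286}$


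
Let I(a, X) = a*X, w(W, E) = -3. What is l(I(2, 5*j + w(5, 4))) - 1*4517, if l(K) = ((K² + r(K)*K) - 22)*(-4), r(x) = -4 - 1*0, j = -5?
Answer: -17869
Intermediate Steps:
r(x) = -4 (r(x) = -4 + 0 = -4)
I(a, X) = X*a
l(K) = 88 - 4*K² + 16*K (l(K) = ((K² - 4*K) - 22)*(-4) = (-22 + K² - 4*K)*(-4) = 88 - 4*K² + 16*K)
l(I(2, 5*j + w(5, 4))) - 1*4517 = (88 - 4*4*(5*(-5) - 3)² + 16*((5*(-5) - 3)*2)) - 1*4517 = (88 - 4*4*(-25 - 3)² + 16*((-25 - 3)*2)) - 4517 = (88 - 4*(-28*2)² + 16*(-28*2)) - 4517 = (88 - 4*(-56)² + 16*(-56)) - 4517 = (88 - 4*3136 - 896) - 4517 = (88 - 12544 - 896) - 4517 = -13352 - 4517 = -17869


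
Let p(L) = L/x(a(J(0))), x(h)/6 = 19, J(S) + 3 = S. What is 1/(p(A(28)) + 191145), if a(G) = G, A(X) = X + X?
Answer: 57/10895293 ≈ 5.2316e-6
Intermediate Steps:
J(S) = -3 + S
A(X) = 2*X
x(h) = 114 (x(h) = 6*19 = 114)
p(L) = L/114
1/(p(A(28)) + 191145) = 1/((2*28)/114 + 191145) = 1/((1/114)*56 + 191145) = 1/(28/57 + 191145) = 1/(10895293/57) = 57/10895293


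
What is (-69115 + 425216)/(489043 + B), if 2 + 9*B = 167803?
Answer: 3204909/4569188 ≈ 0.70142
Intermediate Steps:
B = 167801/9 (B = -2/9 + (⅑)*167803 = -2/9 + 167803/9 = 167801/9 ≈ 18645.)
(-69115 + 425216)/(489043 + B) = (-69115 + 425216)/(489043 + 167801/9) = 356101/(4569188/9) = 356101*(9/4569188) = 3204909/4569188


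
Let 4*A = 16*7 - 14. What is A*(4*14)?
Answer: 1372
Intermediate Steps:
A = 49/2 (A = (16*7 - 14)/4 = (112 - 14)/4 = (¼)*98 = 49/2 ≈ 24.500)
A*(4*14) = 49*(4*14)/2 = (49/2)*56 = 1372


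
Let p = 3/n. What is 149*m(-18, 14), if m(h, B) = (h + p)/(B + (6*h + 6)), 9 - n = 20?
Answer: 29949/968 ≈ 30.939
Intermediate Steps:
n = -11 (n = 9 - 1*20 = 9 - 20 = -11)
p = -3/11 (p = 3/(-11) = 3*(-1/11) = -3/11 ≈ -0.27273)
m(h, B) = (-3/11 + h)/(6 + B + 6*h) (m(h, B) = (h - 3/11)/(B + (6*h + 6)) = (-3/11 + h)/(B + (6 + 6*h)) = (-3/11 + h)/(6 + B + 6*h))
149*m(-18, 14) = 149*((-3/11 - 18)/(6 + 14 + 6*(-18))) = 149*(-201/11/(6 + 14 - 108)) = 149*(-201/11/(-88)) = 149*(-1/88*(-201/11)) = 149*(201/968) = 29949/968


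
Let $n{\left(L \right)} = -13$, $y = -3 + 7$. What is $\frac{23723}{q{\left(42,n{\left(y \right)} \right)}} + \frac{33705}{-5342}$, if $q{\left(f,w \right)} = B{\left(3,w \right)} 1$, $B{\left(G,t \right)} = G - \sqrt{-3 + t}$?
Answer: $\frac{379342173}{133550} + \frac{94892 i}{25} \approx 2840.4 + 3795.7 i$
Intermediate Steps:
$y = 4$
$q{\left(f,w \right)} = 3 - \sqrt{-3 + w}$ ($q{\left(f,w \right)} = \left(3 - \sqrt{-3 + w}\right) 1 = 3 - \sqrt{-3 + w}$)
$\frac{23723}{q{\left(42,n{\left(y \right)} \right)}} + \frac{33705}{-5342} = \frac{23723}{3 - \sqrt{-3 - 13}} + \frac{33705}{-5342} = \frac{23723}{3 - \sqrt{-16}} + 33705 \left(- \frac{1}{5342}\right) = \frac{23723}{3 - 4 i} - \frac{33705}{5342} = 23723 \frac{3 + 4 i}{25} - \frac{33705}{5342} = \frac{23723 \left(3 + 4 i\right)}{25} - \frac{33705}{5342} = - \frac{33705}{5342} + \frac{23723 \left(3 + 4 i\right)}{25}$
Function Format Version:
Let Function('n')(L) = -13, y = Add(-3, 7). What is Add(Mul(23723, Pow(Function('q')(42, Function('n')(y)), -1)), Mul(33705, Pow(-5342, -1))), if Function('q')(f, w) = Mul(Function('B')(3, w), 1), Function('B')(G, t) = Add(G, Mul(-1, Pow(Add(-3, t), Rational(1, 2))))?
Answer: Add(Rational(379342173, 133550), Mul(Rational(94892, 25), I)) ≈ Add(2840.4, Mul(3795.7, I))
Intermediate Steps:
y = 4
Function('q')(f, w) = Add(3, Mul(-1, Pow(Add(-3, w), Rational(1, 2)))) (Function('q')(f, w) = Mul(Add(3, Mul(-1, Pow(Add(-3, w), Rational(1, 2)))), 1) = Add(3, Mul(-1, Pow(Add(-3, w), Rational(1, 2)))))
Add(Mul(23723, Pow(Function('q')(42, Function('n')(y)), -1)), Mul(33705, Pow(-5342, -1))) = Add(Mul(23723, Pow(Add(3, Mul(-1, Pow(Add(-3, -13), Rational(1, 2)))), -1)), Mul(33705, Pow(-5342, -1))) = Add(Mul(23723, Pow(Add(3, Mul(-1, Pow(-16, Rational(1, 2)))), -1)), Mul(33705, Rational(-1, 5342))) = Add(Mul(23723, Pow(Add(3, Mul(-1, Mul(4, I))), -1)), Rational(-33705, 5342)) = Add(Mul(23723, Pow(Add(3, Mul(-4, I)), -1)), Rational(-33705, 5342)) = Add(Mul(23723, Mul(Rational(1, 25), Add(3, Mul(4, I)))), Rational(-33705, 5342)) = Add(Mul(Rational(23723, 25), Add(3, Mul(4, I))), Rational(-33705, 5342)) = Add(Rational(-33705, 5342), Mul(Rational(23723, 25), Add(3, Mul(4, I))))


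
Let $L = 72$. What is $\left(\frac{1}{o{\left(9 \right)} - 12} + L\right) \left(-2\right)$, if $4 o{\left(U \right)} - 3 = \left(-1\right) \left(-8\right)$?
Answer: $- \frac{5320}{37} \approx -143.78$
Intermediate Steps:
$o{\left(U \right)} = \frac{11}{4}$ ($o{\left(U \right)} = \frac{3}{4} + \frac{\left(-1\right) \left(-8\right)}{4} = \frac{3}{4} + \frac{1}{4} \cdot 8 = \frac{3}{4} + 2 = \frac{11}{4}$)
$\left(\frac{1}{o{\left(9 \right)} - 12} + L\right) \left(-2\right) = \left(\frac{1}{\frac{11}{4} - 12} + 72\right) \left(-2\right) = \left(\frac{1}{- \frac{37}{4}} + 72\right) \left(-2\right) = \left(- \frac{4}{37} + 72\right) \left(-2\right) = \frac{2660}{37} \left(-2\right) = - \frac{5320}{37}$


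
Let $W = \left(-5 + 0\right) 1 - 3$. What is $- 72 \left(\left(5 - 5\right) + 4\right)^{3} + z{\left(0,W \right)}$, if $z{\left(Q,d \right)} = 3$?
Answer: $-4605$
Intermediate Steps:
$W = -8$ ($W = \left(-5\right) 1 - 3 = -5 - 3 = -8$)
$- 72 \left(\left(5 - 5\right) + 4\right)^{3} + z{\left(0,W \right)} = - 72 \left(\left(5 - 5\right) + 4\right)^{3} + 3 = - 72 \left(0 + 4\right)^{3} + 3 = - 72 \cdot 4^{3} + 3 = \left(-72\right) 64 + 3 = -4608 + 3 = -4605$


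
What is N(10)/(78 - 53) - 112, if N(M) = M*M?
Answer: -108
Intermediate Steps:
N(M) = M²
N(10)/(78 - 53) - 112 = 10²/(78 - 53) - 112 = 100/25 - 112 = 100*(1/25) - 112 = 4 - 112 = -108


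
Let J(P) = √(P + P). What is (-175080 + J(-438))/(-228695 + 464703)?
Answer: -21885/29501 + I*√219/118004 ≈ -0.74184 + 0.00012541*I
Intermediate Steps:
J(P) = √2*√P (J(P) = √(2*P) = √2*√P)
(-175080 + J(-438))/(-228695 + 464703) = (-175080 + √2*√(-438))/(-228695 + 464703) = (-175080 + √2*(I*√438))/236008 = (-175080 + 2*I*√219)*(1/236008) = -21885/29501 + I*√219/118004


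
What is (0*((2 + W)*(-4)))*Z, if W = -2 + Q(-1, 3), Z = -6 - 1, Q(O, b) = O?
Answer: 0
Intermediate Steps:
Z = -7
W = -3 (W = -2 - 1 = -3)
(0*((2 + W)*(-4)))*Z = (0*((2 - 3)*(-4)))*(-7) = (0*(-1*(-4)))*(-7) = (0*4)*(-7) = 0*(-7) = 0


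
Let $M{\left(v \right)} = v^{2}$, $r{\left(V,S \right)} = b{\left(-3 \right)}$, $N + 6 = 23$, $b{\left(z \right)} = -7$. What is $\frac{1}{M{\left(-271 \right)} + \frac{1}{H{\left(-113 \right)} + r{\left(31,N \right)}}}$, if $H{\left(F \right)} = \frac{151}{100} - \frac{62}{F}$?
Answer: $\frac{55837}{4100713817} \approx 1.3616 \cdot 10^{-5}$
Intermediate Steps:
$N = 17$ ($N = -6 + 23 = 17$)
$r{\left(V,S \right)} = -7$
$H{\left(F \right)} = \frac{151}{100} - \frac{62}{F}$ ($H{\left(F \right)} = 151 \cdot \frac{1}{100} - \frac{62}{F} = \frac{151}{100} - \frac{62}{F}$)
$\frac{1}{M{\left(-271 \right)} + \frac{1}{H{\left(-113 \right)} + r{\left(31,N \right)}}} = \frac{1}{\left(-271\right)^{2} + \frac{1}{\left(\frac{151}{100} - \frac{62}{-113}\right) - 7}} = \frac{1}{73441 + \frac{1}{\left(\frac{151}{100} - - \frac{62}{113}\right) - 7}} = \frac{1}{73441 + \frac{1}{\left(\frac{151}{100} + \frac{62}{113}\right) - 7}} = \frac{1}{73441 + \frac{1}{\frac{23263}{11300} - 7}} = \frac{1}{73441 + \frac{1}{- \frac{55837}{11300}}} = \frac{1}{73441 - \frac{11300}{55837}} = \frac{1}{\frac{4100713817}{55837}} = \frac{55837}{4100713817}$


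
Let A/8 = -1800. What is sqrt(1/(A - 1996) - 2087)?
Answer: I*sqrt(140261438847)/8198 ≈ 45.684*I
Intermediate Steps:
A = -14400 (A = 8*(-1800) = -14400)
sqrt(1/(A - 1996) - 2087) = sqrt(1/(-14400 - 1996) - 2087) = sqrt(1/(-16396) - 2087) = sqrt(-1/16396 - 2087) = sqrt(-34218453/16396) = I*sqrt(140261438847)/8198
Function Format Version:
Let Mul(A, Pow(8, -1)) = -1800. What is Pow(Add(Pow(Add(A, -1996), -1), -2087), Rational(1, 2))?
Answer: Mul(Rational(1, 8198), I, Pow(140261438847, Rational(1, 2))) ≈ Mul(45.684, I)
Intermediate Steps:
A = -14400 (A = Mul(8, -1800) = -14400)
Pow(Add(Pow(Add(A, -1996), -1), -2087), Rational(1, 2)) = Pow(Add(Pow(Add(-14400, -1996), -1), -2087), Rational(1, 2)) = Pow(Add(Pow(-16396, -1), -2087), Rational(1, 2)) = Pow(Add(Rational(-1, 16396), -2087), Rational(1, 2)) = Pow(Rational(-34218453, 16396), Rational(1, 2)) = Mul(Rational(1, 8198), I, Pow(140261438847, Rational(1, 2)))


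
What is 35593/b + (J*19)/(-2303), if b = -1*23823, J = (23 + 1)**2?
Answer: -342689591/54864369 ≈ -6.2461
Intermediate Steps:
J = 576 (J = 24**2 = 576)
b = -23823
35593/b + (J*19)/(-2303) = 35593/(-23823) + (576*19)/(-2303) = 35593*(-1/23823) + 10944*(-1/2303) = -35593/23823 - 10944/2303 = -342689591/54864369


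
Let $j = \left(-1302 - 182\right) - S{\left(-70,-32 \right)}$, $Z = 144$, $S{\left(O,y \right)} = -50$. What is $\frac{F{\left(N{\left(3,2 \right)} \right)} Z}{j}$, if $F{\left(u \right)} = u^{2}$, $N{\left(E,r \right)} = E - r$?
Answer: $- \frac{24}{239} \approx -0.10042$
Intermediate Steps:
$j = -1434$ ($j = \left(-1302 - 182\right) - -50 = -1484 + 50 = -1434$)
$\frac{F{\left(N{\left(3,2 \right)} \right)} Z}{j} = \frac{\left(3 - 2\right)^{2} \cdot 144}{-1434} = \left(3 - 2\right)^{2} \cdot 144 \left(- \frac{1}{1434}\right) = 1^{2} \cdot 144 \left(- \frac{1}{1434}\right) = 1 \cdot 144 \left(- \frac{1}{1434}\right) = 144 \left(- \frac{1}{1434}\right) = - \frac{24}{239}$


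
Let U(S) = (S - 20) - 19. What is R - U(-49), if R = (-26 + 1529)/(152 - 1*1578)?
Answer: 123985/1426 ≈ 86.946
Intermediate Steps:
U(S) = -39 + S (U(S) = (-20 + S) - 19 = -39 + S)
R = -1503/1426 (R = 1503/(152 - 1578) = 1503/(-1426) = 1503*(-1/1426) = -1503/1426 ≈ -1.0540)
R - U(-49) = -1503/1426 - (-39 - 49) = -1503/1426 - 1*(-88) = -1503/1426 + 88 = 123985/1426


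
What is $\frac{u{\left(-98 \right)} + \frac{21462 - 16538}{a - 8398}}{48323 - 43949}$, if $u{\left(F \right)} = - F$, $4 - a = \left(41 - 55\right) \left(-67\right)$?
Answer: $\frac{25267}{1133838} \approx 0.022284$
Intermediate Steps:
$a = -934$ ($a = 4 - \left(41 - 55\right) \left(-67\right) = 4 - \left(-14\right) \left(-67\right) = 4 - 938 = -934$)
$\frac{u{\left(-98 \right)} + \frac{21462 - 16538}{a - 8398}}{48323 - 43949} = \frac{\left(-1\right) \left(-98\right) + \frac{21462 - 16538}{-934 - 8398}}{48323 - 43949} = \frac{98 + \frac{4924}{-9332}}{4374} = \left(98 + 4924 \left(- \frac{1}{9332}\right)\right) \frac{1}{4374} = \left(98 - \frac{1231}{2333}\right) \frac{1}{4374} = \frac{227403}{2333} \cdot \frac{1}{4374} = \frac{25267}{1133838}$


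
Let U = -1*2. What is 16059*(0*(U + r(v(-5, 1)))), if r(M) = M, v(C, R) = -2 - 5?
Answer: 0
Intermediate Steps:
v(C, R) = -7
U = -2
16059*(0*(U + r(v(-5, 1)))) = 16059*(0*(-2 - 7)) = 16059*(0*(-9)) = 16059*0 = 0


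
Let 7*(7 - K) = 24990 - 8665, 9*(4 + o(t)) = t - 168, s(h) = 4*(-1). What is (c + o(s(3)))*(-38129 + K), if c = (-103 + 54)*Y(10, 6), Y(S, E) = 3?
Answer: 144515683/21 ≈ 6.8817e+6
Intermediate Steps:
s(h) = -4
c = -147 (c = (-103 + 54)*3 = -49*3 = -147)
o(t) = -68/3 + t/9 (o(t) = -4 + (t - 168)/9 = -4 + (-168 + t)/9 = -4 + (-56/3 + t/9) = -68/3 + t/9)
K = -16276/7 (K = 7 - (24990 - 8665)/7 = 7 - ⅐*16325 = 7 - 16325/7 = -16276/7 ≈ -2325.1)
(c + o(s(3)))*(-38129 + K) = (-147 + (-68/3 + (⅑)*(-4)))*(-38129 - 16276/7) = (-147 + (-68/3 - 4/9))*(-283179/7) = (-147 - 208/9)*(-283179/7) = -1531/9*(-283179/7) = 144515683/21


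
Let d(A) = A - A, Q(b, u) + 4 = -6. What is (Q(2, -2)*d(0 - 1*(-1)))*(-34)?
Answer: 0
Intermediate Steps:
Q(b, u) = -10 (Q(b, u) = -4 - 6 = -10)
d(A) = 0
(Q(2, -2)*d(0 - 1*(-1)))*(-34) = -10*0*(-34) = 0*(-34) = 0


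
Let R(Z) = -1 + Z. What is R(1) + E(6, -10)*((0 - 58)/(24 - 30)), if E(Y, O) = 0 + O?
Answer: -290/3 ≈ -96.667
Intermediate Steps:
E(Y, O) = O
R(1) + E(6, -10)*((0 - 58)/(24 - 30)) = (-1 + 1) - 10*(0 - 58)/(24 - 30) = 0 - (-580)/(-6) = 0 - (-580)*(-1)/6 = 0 - 10*29/3 = 0 - 290/3 = -290/3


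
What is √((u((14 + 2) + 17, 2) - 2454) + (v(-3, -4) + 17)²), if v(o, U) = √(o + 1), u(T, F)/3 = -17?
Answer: √(-2218 + 34*I*√2) ≈ 0.5105 + 47.098*I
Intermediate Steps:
u(T, F) = -51 (u(T, F) = 3*(-17) = -51)
v(o, U) = √(1 + o)
√((u((14 + 2) + 17, 2) - 2454) + (v(-3, -4) + 17)²) = √((-51 - 2454) + (√(1 - 3) + 17)²) = √(-2505 + (√(-2) + 17)²) = √(-2505 + (I*√2 + 17)²) = √(-2505 + (17 + I*√2)²)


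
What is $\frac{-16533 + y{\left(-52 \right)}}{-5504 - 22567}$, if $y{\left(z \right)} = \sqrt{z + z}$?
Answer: $\frac{1837}{3119} - \frac{2 i \sqrt{26}}{28071} \approx 0.58897 - 0.00036329 i$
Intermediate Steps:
$y{\left(z \right)} = \sqrt{2} \sqrt{z}$ ($y{\left(z \right)} = \sqrt{2 z} = \sqrt{2} \sqrt{z}$)
$\frac{-16533 + y{\left(-52 \right)}}{-5504 - 22567} = \frac{-16533 + \sqrt{2} \sqrt{-52}}{-5504 - 22567} = \frac{-16533 + \sqrt{2} \cdot 2 i \sqrt{13}}{-28071} = \left(-16533 + 2 i \sqrt{26}\right) \left(- \frac{1}{28071}\right) = \frac{1837}{3119} - \frac{2 i \sqrt{26}}{28071}$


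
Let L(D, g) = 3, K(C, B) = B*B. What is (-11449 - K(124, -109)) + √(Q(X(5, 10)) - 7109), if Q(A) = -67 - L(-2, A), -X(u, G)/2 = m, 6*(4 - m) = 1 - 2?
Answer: -23330 + I*√7179 ≈ -23330.0 + 84.729*I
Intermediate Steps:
K(C, B) = B²
m = 25/6 (m = 4 - (1 - 2)/6 = 4 - ⅙*(-1) = 4 + ⅙ = 25/6 ≈ 4.1667)
X(u, G) = -25/3 (X(u, G) = -2*25/6 = -25/3)
Q(A) = -70 (Q(A) = -67 - 1*3 = -67 - 3 = -70)
(-11449 - K(124, -109)) + √(Q(X(5, 10)) - 7109) = (-11449 - 1*(-109)²) + √(-70 - 7109) = (-11449 - 1*11881) + √(-7179) = (-11449 - 11881) + I*√7179 = -23330 + I*√7179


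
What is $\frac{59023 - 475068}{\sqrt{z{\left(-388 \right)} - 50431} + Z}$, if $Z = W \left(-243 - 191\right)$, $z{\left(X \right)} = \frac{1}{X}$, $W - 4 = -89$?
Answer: $- \frac{5954985219400}{528037942029} + \frac{832090 i \sqrt{1898021213}}{528037942029} \approx -11.278 + 0.068652 i$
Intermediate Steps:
$W = -85$ ($W = 4 - 89 = -85$)
$Z = 36890$ ($Z = - 85 \left(-243 - 191\right) = \left(-85\right) \left(-434\right) = 36890$)
$\frac{59023 - 475068}{\sqrt{z{\left(-388 \right)} - 50431} + Z} = \frac{59023 - 475068}{\sqrt{\frac{1}{-388} - 50431} + 36890} = - \frac{416045}{\sqrt{- \frac{1}{388} - 50431} + 36890} = - \frac{416045}{\sqrt{- \frac{19567229}{388}} + 36890} = - \frac{416045}{\frac{i \sqrt{1898021213}}{194} + 36890} = - \frac{416045}{36890 + \frac{i \sqrt{1898021213}}{194}}$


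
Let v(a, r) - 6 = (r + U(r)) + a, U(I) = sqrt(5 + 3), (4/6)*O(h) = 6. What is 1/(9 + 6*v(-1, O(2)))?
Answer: 31/2787 - 4*sqrt(2)/2787 ≈ 0.0090933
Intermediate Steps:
O(h) = 9 (O(h) = (3/2)*6 = 9)
U(I) = 2*sqrt(2) (U(I) = sqrt(8) = 2*sqrt(2))
v(a, r) = 6 + a + r + 2*sqrt(2) (v(a, r) = 6 + ((r + 2*sqrt(2)) + a) = 6 + (a + r + 2*sqrt(2)) = 6 + a + r + 2*sqrt(2))
1/(9 + 6*v(-1, O(2))) = 1/(9 + 6*(6 - 1 + 9 + 2*sqrt(2))) = 1/(9 + 6*(14 + 2*sqrt(2))) = 1/(9 + (84 + 12*sqrt(2))) = 1/(93 + 12*sqrt(2))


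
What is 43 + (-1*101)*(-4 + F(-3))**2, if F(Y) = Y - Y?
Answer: -1573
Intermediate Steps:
F(Y) = 0
43 + (-1*101)*(-4 + F(-3))**2 = 43 + (-1*101)*(-4 + 0)**2 = 43 - 101*(-4)**2 = 43 - 101*16 = 43 - 1616 = -1573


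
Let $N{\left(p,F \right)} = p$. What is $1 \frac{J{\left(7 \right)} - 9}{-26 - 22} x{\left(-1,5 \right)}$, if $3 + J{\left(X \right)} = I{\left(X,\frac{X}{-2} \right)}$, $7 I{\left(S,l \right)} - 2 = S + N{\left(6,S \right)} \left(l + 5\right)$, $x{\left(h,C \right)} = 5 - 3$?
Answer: $\frac{11}{28} \approx 0.39286$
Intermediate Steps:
$x{\left(h,C \right)} = 2$
$I{\left(S,l \right)} = \frac{32}{7} + \frac{S}{7} + \frac{6 l}{7}$ ($I{\left(S,l \right)} = \frac{2}{7} + \frac{S + 6 \left(l + 5\right)}{7} = \frac{2}{7} + \frac{S + 6 \left(5 + l\right)}{7} = \frac{2}{7} + \frac{S + \left(30 + 6 l\right)}{7} = \frac{2}{7} + \frac{30 + S + 6 l}{7} = \frac{2}{7} + \left(\frac{30}{7} + \frac{S}{7} + \frac{6 l}{7}\right) = \frac{32}{7} + \frac{S}{7} + \frac{6 l}{7}$)
$J{\left(X \right)} = \frac{11}{7} - \frac{2 X}{7}$ ($J{\left(X \right)} = -3 + \left(\frac{32}{7} + \frac{X}{7} + \frac{6 \frac{X}{-2}}{7}\right) = -3 + \left(\frac{32}{7} + \frac{X}{7} + \frac{6 X \left(- \frac{1}{2}\right)}{7}\right) = -3 + \left(\frac{32}{7} + \frac{X}{7} + \frac{6 \left(- \frac{X}{2}\right)}{7}\right) = -3 + \left(\frac{32}{7} + \frac{X}{7} - \frac{3 X}{7}\right) = -3 - \left(- \frac{32}{7} + \frac{2 X}{7}\right) = \frac{11}{7} - \frac{2 X}{7}$)
$1 \frac{J{\left(7 \right)} - 9}{-26 - 22} x{\left(-1,5 \right)} = 1 \frac{\left(\frac{11}{7} - 2\right) - 9}{-26 - 22} \cdot 2 = 1 \frac{\left(\frac{11}{7} - 2\right) - 9}{-48} \cdot 2 = 1 \left(- \frac{3}{7} - 9\right) \left(- \frac{1}{48}\right) 2 = 1 \left(\left(- \frac{66}{7}\right) \left(- \frac{1}{48}\right)\right) 2 = 1 \cdot \frac{11}{56} \cdot 2 = \frac{11}{56} \cdot 2 = \frac{11}{28}$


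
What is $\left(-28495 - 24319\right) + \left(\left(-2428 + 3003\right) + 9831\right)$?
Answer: $-42408$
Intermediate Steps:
$\left(-28495 - 24319\right) + \left(\left(-2428 + 3003\right) + 9831\right) = -52814 + \left(575 + 9831\right) = -52814 + 10406 = -42408$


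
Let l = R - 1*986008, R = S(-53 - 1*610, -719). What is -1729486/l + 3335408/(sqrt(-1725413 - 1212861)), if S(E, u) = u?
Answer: 1729486/986727 - 1667704*I*sqrt(2938274)/1469137 ≈ 1.7528 - 1945.8*I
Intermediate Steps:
R = -719
l = -986727 (l = -719 - 1*986008 = -719 - 986008 = -986727)
-1729486/l + 3335408/(sqrt(-1725413 - 1212861)) = -1729486/(-986727) + 3335408/(sqrt(-1725413 - 1212861)) = -1729486*(-1/986727) + 3335408/(sqrt(-2938274)) = 1729486/986727 + 3335408/((I*sqrt(2938274))) = 1729486/986727 + 3335408*(-I*sqrt(2938274)/2938274) = 1729486/986727 - 1667704*I*sqrt(2938274)/1469137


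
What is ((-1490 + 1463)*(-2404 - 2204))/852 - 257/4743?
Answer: 49157177/336753 ≈ 145.97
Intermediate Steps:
((-1490 + 1463)*(-2404 - 2204))/852 - 257/4743 = -27*(-4608)*(1/852) - 257*1/4743 = 124416*(1/852) - 257/4743 = 10368/71 - 257/4743 = 49157177/336753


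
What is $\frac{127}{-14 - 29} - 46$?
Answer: $- \frac{2105}{43} \approx -48.953$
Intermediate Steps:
$\frac{127}{-14 - 29} - 46 = \frac{127}{-43} - 46 = 127 \left(- \frac{1}{43}\right) - 46 = - \frac{127}{43} - 46 = - \frac{2105}{43}$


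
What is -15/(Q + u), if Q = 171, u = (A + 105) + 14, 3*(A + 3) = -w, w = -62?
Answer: -45/923 ≈ -0.048754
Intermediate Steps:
A = 53/3 (A = -3 + (-1*(-62))/3 = -3 + (1/3)*62 = -3 + 62/3 = 53/3 ≈ 17.667)
u = 410/3 (u = (53/3 + 105) + 14 = 368/3 + 14 = 410/3 ≈ 136.67)
-15/(Q + u) = -15/(171 + 410/3) = -15/(923/3) = (3/923)*(-15) = -45/923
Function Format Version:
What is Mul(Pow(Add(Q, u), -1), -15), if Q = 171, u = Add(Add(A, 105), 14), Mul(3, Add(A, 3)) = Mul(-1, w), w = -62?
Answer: Rational(-45, 923) ≈ -0.048754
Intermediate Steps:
A = Rational(53, 3) (A = Add(-3, Mul(Rational(1, 3), Mul(-1, -62))) = Add(-3, Mul(Rational(1, 3), 62)) = Add(-3, Rational(62, 3)) = Rational(53, 3) ≈ 17.667)
u = Rational(410, 3) (u = Add(Add(Rational(53, 3), 105), 14) = Add(Rational(368, 3), 14) = Rational(410, 3) ≈ 136.67)
Mul(Pow(Add(Q, u), -1), -15) = Mul(Pow(Add(171, Rational(410, 3)), -1), -15) = Mul(Pow(Rational(923, 3), -1), -15) = Mul(Rational(3, 923), -15) = Rational(-45, 923)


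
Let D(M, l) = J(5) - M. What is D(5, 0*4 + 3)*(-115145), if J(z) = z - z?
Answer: 575725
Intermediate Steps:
J(z) = 0
D(M, l) = -M (D(M, l) = 0 - M = -M)
D(5, 0*4 + 3)*(-115145) = -1*5*(-115145) = -5*(-115145) = 575725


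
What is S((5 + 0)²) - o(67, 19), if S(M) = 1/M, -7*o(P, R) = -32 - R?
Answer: -1268/175 ≈ -7.2457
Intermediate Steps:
o(P, R) = 32/7 + R/7 (o(P, R) = -(-32 - R)/7 = 32/7 + R/7)
S((5 + 0)²) - o(67, 19) = 1/((5 + 0)²) - (32/7 + (⅐)*19) = 1/(5²) - (32/7 + 19/7) = 1/25 - 1*51/7 = 1/25 - 51/7 = -1268/175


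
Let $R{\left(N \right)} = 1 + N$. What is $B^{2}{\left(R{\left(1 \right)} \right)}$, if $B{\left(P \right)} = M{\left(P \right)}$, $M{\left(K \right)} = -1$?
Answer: $1$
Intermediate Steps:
$B{\left(P \right)} = -1$
$B^{2}{\left(R{\left(1 \right)} \right)} = \left(-1\right)^{2} = 1$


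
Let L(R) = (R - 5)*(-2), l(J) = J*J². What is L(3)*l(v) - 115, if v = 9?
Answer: 2801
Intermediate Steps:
l(J) = J³
L(R) = 10 - 2*R (L(R) = (-5 + R)*(-2) = 10 - 2*R)
L(3)*l(v) - 115 = (10 - 2*3)*9³ - 115 = (10 - 6)*729 - 115 = 4*729 - 115 = 2916 - 115 = 2801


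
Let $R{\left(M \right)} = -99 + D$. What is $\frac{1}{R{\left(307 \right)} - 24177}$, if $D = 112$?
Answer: $- \frac{1}{24164} \approx -4.1384 \cdot 10^{-5}$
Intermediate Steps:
$R{\left(M \right)} = 13$ ($R{\left(M \right)} = -99 + 112 = 13$)
$\frac{1}{R{\left(307 \right)} - 24177} = \frac{1}{13 - 24177} = \frac{1}{-24164} = - \frac{1}{24164}$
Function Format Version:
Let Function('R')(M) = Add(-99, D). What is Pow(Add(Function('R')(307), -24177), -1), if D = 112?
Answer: Rational(-1, 24164) ≈ -4.1384e-5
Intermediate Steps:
Function('R')(M) = 13 (Function('R')(M) = Add(-99, 112) = 13)
Pow(Add(Function('R')(307), -24177), -1) = Pow(Add(13, -24177), -1) = Pow(-24164, -1) = Rational(-1, 24164)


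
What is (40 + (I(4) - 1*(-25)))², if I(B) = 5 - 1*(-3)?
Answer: 5329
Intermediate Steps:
I(B) = 8 (I(B) = 5 + 3 = 8)
(40 + (I(4) - 1*(-25)))² = (40 + (8 - 1*(-25)))² = (40 + (8 + 25))² = (40 + 33)² = 73² = 5329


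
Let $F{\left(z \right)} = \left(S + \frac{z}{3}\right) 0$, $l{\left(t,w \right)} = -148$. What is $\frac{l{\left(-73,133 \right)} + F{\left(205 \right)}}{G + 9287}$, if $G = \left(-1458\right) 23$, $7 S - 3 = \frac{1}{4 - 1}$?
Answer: $\frac{148}{24247} \approx 0.0061039$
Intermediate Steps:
$S = \frac{10}{21}$ ($S = \frac{3}{7} + \frac{1}{7 \left(4 - 1\right)} = \frac{3}{7} + \frac{1}{7 \cdot 3} = \frac{3}{7} + \frac{1}{7} \cdot \frac{1}{3} = \frac{3}{7} + \frac{1}{21} = \frac{10}{21} \approx 0.47619$)
$G = -33534$
$F{\left(z \right)} = 0$ ($F{\left(z \right)} = \left(\frac{10}{21} + \frac{z}{3}\right) 0 = 0$)
$\frac{l{\left(-73,133 \right)} + F{\left(205 \right)}}{G + 9287} = \frac{-148 + 0}{-33534 + 9287} = - \frac{148}{-24247} = \left(-148\right) \left(- \frac{1}{24247}\right) = \frac{148}{24247}$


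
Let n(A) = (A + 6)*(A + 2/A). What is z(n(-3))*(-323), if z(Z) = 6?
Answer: -1938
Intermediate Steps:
n(A) = (6 + A)*(A + 2/A)
z(n(-3))*(-323) = 6*(-323) = -1938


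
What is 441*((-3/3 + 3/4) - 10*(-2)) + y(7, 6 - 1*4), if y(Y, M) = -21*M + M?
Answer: 34679/4 ≈ 8669.8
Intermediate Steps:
y(Y, M) = -20*M
441*((-3/3 + 3/4) - 10*(-2)) + y(7, 6 - 1*4) = 441*((-3/3 + 3/4) - 10*(-2)) - 20*(6 - 1*4) = 441*((-3*⅓ + 3*(¼)) + 20) - 20*(6 - 4) = 441*((-1 + ¾) + 20) - 20*2 = 441*(-¼ + 20) - 40 = 441*(79/4) - 40 = 34839/4 - 40 = 34679/4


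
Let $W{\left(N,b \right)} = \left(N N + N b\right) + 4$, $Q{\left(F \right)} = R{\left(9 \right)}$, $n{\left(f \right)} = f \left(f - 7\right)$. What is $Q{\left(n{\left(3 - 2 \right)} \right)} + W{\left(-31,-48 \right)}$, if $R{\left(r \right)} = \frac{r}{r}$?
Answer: $2454$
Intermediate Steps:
$n{\left(f \right)} = f \left(-7 + f\right)$
$R{\left(r \right)} = 1$
$Q{\left(F \right)} = 1$
$W{\left(N,b \right)} = 4 + N^{2} + N b$ ($W{\left(N,b \right)} = \left(N^{2} + N b\right) + 4 = 4 + N^{2} + N b$)
$Q{\left(n{\left(3 - 2 \right)} \right)} + W{\left(-31,-48 \right)} = 1 + \left(4 + \left(-31\right)^{2} - -1488\right) = 1 + \left(4 + 961 + 1488\right) = 1 + 2453 = 2454$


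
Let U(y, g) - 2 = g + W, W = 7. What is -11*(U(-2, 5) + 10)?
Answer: -264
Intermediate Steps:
U(y, g) = 9 + g (U(y, g) = 2 + (g + 7) = 2 + (7 + g) = 9 + g)
-11*(U(-2, 5) + 10) = -11*((9 + 5) + 10) = -11*(14 + 10) = -11*24 = -264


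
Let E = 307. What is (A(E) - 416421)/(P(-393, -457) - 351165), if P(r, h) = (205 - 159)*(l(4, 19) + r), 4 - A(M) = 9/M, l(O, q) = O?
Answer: 127840028/113301113 ≈ 1.1283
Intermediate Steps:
A(M) = 4 - 9/M
P(r, h) = 184 + 46*r (P(r, h) = (205 - 159)*(4 + r) = 46*(4 + r) = 184 + 46*r)
(A(E) - 416421)/(P(-393, -457) - 351165) = ((4 - 9/307) - 416421)/((184 + 46*(-393)) - 351165) = ((4 - 9*1/307) - 416421)/((184 - 18078) - 351165) = ((4 - 9/307) - 416421)/(-17894 - 351165) = (1219/307 - 416421)/(-369059) = -127840028/307*(-1/369059) = 127840028/113301113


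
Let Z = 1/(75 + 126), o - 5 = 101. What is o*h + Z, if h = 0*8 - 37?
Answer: -788321/201 ≈ -3922.0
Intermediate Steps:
o = 106 (o = 5 + 101 = 106)
h = -37 (h = 0 - 37 = -37)
Z = 1/201 ≈ 0.0049751
o*h + Z = 106*(-37) + 1/201 = -3922 + 1/201 = -788321/201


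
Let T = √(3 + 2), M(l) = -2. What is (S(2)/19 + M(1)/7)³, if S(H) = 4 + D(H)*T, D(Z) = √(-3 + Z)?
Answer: 6350/2352637 + 55*I*√5/336091 ≈ 0.0026991 + 0.00036592*I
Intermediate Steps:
T = √5 ≈ 2.2361
S(H) = 4 + √5*√(-3 + H) (S(H) = 4 + √(-3 + H)*√5 = 4 + √5*√(-3 + H))
(S(2)/19 + M(1)/7)³ = ((4 + √(-15 + 5*2))/19 - 2/7)³ = ((4 + √(-15 + 10))*(1/19) - 2*⅐)³ = ((4 + √(-5))*(1/19) - 2/7)³ = ((4 + I*√5)*(1/19) - 2/7)³ = ((4/19 + I*√5/19) - 2/7)³ = (-10/133 + I*√5/19)³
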